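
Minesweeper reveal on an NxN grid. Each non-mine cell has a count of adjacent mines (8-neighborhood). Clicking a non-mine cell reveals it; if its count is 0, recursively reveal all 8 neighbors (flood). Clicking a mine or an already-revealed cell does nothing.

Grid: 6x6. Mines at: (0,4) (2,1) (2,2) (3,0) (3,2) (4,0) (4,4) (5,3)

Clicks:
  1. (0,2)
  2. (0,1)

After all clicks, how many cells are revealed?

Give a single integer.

Click 1 (0,2) count=0: revealed 8 new [(0,0) (0,1) (0,2) (0,3) (1,0) (1,1) (1,2) (1,3)] -> total=8
Click 2 (0,1) count=0: revealed 0 new [(none)] -> total=8

Answer: 8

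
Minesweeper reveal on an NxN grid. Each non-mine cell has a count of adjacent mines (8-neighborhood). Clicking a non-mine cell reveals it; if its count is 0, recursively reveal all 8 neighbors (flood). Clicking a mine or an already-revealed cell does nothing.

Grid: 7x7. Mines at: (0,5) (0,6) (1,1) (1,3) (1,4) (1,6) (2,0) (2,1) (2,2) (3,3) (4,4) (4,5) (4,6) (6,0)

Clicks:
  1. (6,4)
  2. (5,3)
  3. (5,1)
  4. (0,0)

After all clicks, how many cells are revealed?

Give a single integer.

Answer: 21

Derivation:
Click 1 (6,4) count=0: revealed 20 new [(3,0) (3,1) (3,2) (4,0) (4,1) (4,2) (4,3) (5,0) (5,1) (5,2) (5,3) (5,4) (5,5) (5,6) (6,1) (6,2) (6,3) (6,4) (6,5) (6,6)] -> total=20
Click 2 (5,3) count=1: revealed 0 new [(none)] -> total=20
Click 3 (5,1) count=1: revealed 0 new [(none)] -> total=20
Click 4 (0,0) count=1: revealed 1 new [(0,0)] -> total=21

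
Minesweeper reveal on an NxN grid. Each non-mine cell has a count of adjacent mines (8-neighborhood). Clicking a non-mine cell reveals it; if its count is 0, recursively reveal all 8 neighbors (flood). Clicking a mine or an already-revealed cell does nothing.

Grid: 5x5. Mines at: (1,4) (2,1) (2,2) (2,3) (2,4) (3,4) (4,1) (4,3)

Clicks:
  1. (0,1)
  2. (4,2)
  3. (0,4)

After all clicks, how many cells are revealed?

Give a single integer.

Answer: 10

Derivation:
Click 1 (0,1) count=0: revealed 8 new [(0,0) (0,1) (0,2) (0,3) (1,0) (1,1) (1,2) (1,3)] -> total=8
Click 2 (4,2) count=2: revealed 1 new [(4,2)] -> total=9
Click 3 (0,4) count=1: revealed 1 new [(0,4)] -> total=10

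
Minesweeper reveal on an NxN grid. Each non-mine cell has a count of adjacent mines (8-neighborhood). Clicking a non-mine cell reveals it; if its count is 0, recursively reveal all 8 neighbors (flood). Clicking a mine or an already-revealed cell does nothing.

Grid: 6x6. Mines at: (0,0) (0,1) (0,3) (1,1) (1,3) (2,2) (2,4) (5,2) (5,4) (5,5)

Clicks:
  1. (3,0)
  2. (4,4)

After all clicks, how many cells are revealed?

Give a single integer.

Answer: 9

Derivation:
Click 1 (3,0) count=0: revealed 8 new [(2,0) (2,1) (3,0) (3,1) (4,0) (4,1) (5,0) (5,1)] -> total=8
Click 2 (4,4) count=2: revealed 1 new [(4,4)] -> total=9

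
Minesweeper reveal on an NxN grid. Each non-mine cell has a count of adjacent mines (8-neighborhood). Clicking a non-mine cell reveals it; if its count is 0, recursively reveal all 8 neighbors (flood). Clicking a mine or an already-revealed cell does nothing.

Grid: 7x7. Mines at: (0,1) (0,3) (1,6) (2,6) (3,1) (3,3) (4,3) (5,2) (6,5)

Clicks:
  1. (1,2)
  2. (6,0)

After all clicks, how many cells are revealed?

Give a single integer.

Answer: 7

Derivation:
Click 1 (1,2) count=2: revealed 1 new [(1,2)] -> total=1
Click 2 (6,0) count=0: revealed 6 new [(4,0) (4,1) (5,0) (5,1) (6,0) (6,1)] -> total=7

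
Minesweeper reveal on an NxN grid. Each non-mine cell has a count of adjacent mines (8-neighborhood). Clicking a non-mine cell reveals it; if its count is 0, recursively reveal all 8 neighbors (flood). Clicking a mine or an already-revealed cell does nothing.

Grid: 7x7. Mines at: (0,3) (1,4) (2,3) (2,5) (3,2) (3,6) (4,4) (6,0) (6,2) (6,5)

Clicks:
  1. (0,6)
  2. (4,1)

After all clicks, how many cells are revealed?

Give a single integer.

Click 1 (0,6) count=0: revealed 4 new [(0,5) (0,6) (1,5) (1,6)] -> total=4
Click 2 (4,1) count=1: revealed 1 new [(4,1)] -> total=5

Answer: 5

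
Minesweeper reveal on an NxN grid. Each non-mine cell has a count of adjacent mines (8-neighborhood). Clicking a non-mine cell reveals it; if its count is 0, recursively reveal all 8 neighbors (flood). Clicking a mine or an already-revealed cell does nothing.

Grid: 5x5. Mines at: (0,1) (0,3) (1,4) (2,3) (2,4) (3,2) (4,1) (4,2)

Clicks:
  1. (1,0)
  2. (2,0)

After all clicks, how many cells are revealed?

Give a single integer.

Click 1 (1,0) count=1: revealed 1 new [(1,0)] -> total=1
Click 2 (2,0) count=0: revealed 5 new [(1,1) (2,0) (2,1) (3,0) (3,1)] -> total=6

Answer: 6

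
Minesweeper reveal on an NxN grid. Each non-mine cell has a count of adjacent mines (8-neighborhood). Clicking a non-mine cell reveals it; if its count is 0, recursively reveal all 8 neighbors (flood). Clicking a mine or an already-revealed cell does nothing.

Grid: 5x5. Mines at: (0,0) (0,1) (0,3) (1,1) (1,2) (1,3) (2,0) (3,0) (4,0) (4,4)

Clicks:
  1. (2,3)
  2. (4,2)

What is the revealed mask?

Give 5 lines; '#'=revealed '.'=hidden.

Answer: .....
.....
.###.
.###.
.###.

Derivation:
Click 1 (2,3) count=2: revealed 1 new [(2,3)] -> total=1
Click 2 (4,2) count=0: revealed 8 new [(2,1) (2,2) (3,1) (3,2) (3,3) (4,1) (4,2) (4,3)] -> total=9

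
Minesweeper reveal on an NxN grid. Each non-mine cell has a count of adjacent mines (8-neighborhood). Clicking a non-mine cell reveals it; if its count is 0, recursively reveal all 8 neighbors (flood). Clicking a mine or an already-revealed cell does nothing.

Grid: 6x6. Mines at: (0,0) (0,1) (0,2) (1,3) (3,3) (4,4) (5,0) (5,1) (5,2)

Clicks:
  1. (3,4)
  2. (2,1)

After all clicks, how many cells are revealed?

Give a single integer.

Answer: 13

Derivation:
Click 1 (3,4) count=2: revealed 1 new [(3,4)] -> total=1
Click 2 (2,1) count=0: revealed 12 new [(1,0) (1,1) (1,2) (2,0) (2,1) (2,2) (3,0) (3,1) (3,2) (4,0) (4,1) (4,2)] -> total=13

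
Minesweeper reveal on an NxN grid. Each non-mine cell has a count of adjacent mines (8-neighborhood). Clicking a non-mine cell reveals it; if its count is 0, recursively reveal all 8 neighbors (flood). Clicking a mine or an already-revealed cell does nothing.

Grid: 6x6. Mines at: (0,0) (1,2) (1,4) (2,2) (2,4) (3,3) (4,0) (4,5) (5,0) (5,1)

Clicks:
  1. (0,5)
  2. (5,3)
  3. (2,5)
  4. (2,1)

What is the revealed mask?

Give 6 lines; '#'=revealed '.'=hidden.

Click 1 (0,5) count=1: revealed 1 new [(0,5)] -> total=1
Click 2 (5,3) count=0: revealed 6 new [(4,2) (4,3) (4,4) (5,2) (5,3) (5,4)] -> total=7
Click 3 (2,5) count=2: revealed 1 new [(2,5)] -> total=8
Click 4 (2,1) count=2: revealed 1 new [(2,1)] -> total=9

Answer: .....#
......
.#...#
......
..###.
..###.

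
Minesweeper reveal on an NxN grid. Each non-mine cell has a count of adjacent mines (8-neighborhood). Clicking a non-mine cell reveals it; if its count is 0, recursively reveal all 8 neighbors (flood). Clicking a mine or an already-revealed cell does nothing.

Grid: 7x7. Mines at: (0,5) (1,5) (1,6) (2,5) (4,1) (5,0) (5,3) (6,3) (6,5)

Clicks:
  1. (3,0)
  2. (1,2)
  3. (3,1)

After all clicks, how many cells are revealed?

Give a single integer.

Click 1 (3,0) count=1: revealed 1 new [(3,0)] -> total=1
Click 2 (1,2) count=0: revealed 22 new [(0,0) (0,1) (0,2) (0,3) (0,4) (1,0) (1,1) (1,2) (1,3) (1,4) (2,0) (2,1) (2,2) (2,3) (2,4) (3,1) (3,2) (3,3) (3,4) (4,2) (4,3) (4,4)] -> total=23
Click 3 (3,1) count=1: revealed 0 new [(none)] -> total=23

Answer: 23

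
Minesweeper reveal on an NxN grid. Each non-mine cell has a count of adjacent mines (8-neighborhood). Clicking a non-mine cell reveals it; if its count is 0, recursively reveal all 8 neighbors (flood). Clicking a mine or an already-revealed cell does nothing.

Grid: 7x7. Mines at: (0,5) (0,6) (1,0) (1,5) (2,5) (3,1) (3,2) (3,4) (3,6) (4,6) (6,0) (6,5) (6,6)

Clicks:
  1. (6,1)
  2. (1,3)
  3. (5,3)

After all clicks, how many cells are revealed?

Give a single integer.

Click 1 (6,1) count=1: revealed 1 new [(6,1)] -> total=1
Click 2 (1,3) count=0: revealed 12 new [(0,1) (0,2) (0,3) (0,4) (1,1) (1,2) (1,3) (1,4) (2,1) (2,2) (2,3) (2,4)] -> total=13
Click 3 (5,3) count=0: revealed 11 new [(4,1) (4,2) (4,3) (4,4) (5,1) (5,2) (5,3) (5,4) (6,2) (6,3) (6,4)] -> total=24

Answer: 24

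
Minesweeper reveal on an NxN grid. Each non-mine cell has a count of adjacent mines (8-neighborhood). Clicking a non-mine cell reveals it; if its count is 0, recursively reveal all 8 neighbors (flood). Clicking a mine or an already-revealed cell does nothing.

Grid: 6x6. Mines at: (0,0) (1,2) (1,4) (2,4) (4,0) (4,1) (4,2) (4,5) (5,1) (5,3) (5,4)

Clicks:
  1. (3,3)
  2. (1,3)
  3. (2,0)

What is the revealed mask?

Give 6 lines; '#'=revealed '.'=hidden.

Click 1 (3,3) count=2: revealed 1 new [(3,3)] -> total=1
Click 2 (1,3) count=3: revealed 1 new [(1,3)] -> total=2
Click 3 (2,0) count=0: revealed 6 new [(1,0) (1,1) (2,0) (2,1) (3,0) (3,1)] -> total=8

Answer: ......
##.#..
##....
##.#..
......
......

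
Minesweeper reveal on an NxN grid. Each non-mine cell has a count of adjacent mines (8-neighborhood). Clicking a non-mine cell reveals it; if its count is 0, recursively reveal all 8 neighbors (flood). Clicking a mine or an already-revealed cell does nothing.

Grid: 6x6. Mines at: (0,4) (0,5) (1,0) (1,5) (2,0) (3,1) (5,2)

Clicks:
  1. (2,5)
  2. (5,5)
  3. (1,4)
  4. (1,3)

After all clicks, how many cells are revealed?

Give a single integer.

Click 1 (2,5) count=1: revealed 1 new [(2,5)] -> total=1
Click 2 (5,5) count=0: revealed 22 new [(0,1) (0,2) (0,3) (1,1) (1,2) (1,3) (1,4) (2,1) (2,2) (2,3) (2,4) (3,2) (3,3) (3,4) (3,5) (4,2) (4,3) (4,4) (4,5) (5,3) (5,4) (5,5)] -> total=23
Click 3 (1,4) count=3: revealed 0 new [(none)] -> total=23
Click 4 (1,3) count=1: revealed 0 new [(none)] -> total=23

Answer: 23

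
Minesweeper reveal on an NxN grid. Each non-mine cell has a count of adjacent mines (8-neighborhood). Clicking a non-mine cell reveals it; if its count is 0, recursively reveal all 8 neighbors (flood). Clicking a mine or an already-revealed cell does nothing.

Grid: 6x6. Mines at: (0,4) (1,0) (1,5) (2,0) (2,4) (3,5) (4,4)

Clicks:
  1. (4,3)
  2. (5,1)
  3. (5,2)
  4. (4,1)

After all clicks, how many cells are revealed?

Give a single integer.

Click 1 (4,3) count=1: revealed 1 new [(4,3)] -> total=1
Click 2 (5,1) count=0: revealed 20 new [(0,1) (0,2) (0,3) (1,1) (1,2) (1,3) (2,1) (2,2) (2,3) (3,0) (3,1) (3,2) (3,3) (4,0) (4,1) (4,2) (5,0) (5,1) (5,2) (5,3)] -> total=21
Click 3 (5,2) count=0: revealed 0 new [(none)] -> total=21
Click 4 (4,1) count=0: revealed 0 new [(none)] -> total=21

Answer: 21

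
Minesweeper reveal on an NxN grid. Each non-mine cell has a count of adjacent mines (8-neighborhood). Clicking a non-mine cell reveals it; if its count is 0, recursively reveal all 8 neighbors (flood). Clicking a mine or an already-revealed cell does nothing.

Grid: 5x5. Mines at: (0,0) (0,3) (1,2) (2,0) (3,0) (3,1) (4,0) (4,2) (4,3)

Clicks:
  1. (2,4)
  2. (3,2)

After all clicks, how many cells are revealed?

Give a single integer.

Answer: 7

Derivation:
Click 1 (2,4) count=0: revealed 6 new [(1,3) (1,4) (2,3) (2,4) (3,3) (3,4)] -> total=6
Click 2 (3,2) count=3: revealed 1 new [(3,2)] -> total=7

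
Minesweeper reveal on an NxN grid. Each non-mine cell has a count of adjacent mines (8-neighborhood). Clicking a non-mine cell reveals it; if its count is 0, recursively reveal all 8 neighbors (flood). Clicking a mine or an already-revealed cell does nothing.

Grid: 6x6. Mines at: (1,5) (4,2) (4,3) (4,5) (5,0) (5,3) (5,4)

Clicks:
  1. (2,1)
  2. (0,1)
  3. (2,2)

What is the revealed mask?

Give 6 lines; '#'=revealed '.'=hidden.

Answer: #####.
#####.
#####.
#####.
##....
......

Derivation:
Click 1 (2,1) count=0: revealed 22 new [(0,0) (0,1) (0,2) (0,3) (0,4) (1,0) (1,1) (1,2) (1,3) (1,4) (2,0) (2,1) (2,2) (2,3) (2,4) (3,0) (3,1) (3,2) (3,3) (3,4) (4,0) (4,1)] -> total=22
Click 2 (0,1) count=0: revealed 0 new [(none)] -> total=22
Click 3 (2,2) count=0: revealed 0 new [(none)] -> total=22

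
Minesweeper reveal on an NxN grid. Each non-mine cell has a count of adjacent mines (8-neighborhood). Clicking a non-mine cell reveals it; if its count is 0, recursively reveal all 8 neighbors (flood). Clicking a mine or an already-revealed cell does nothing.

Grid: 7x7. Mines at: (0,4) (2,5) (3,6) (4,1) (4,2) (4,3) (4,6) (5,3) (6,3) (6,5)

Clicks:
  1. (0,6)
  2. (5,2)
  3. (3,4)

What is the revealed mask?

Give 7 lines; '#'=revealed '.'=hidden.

Click 1 (0,6) count=0: revealed 4 new [(0,5) (0,6) (1,5) (1,6)] -> total=4
Click 2 (5,2) count=5: revealed 1 new [(5,2)] -> total=5
Click 3 (3,4) count=2: revealed 1 new [(3,4)] -> total=6

Answer: .....##
.....##
.......
....#..
.......
..#....
.......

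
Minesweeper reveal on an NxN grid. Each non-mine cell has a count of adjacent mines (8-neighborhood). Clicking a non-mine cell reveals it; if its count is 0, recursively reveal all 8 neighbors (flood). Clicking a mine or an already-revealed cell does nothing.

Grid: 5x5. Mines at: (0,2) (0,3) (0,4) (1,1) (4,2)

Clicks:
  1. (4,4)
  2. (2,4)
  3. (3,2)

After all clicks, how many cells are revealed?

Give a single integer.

Answer: 11

Derivation:
Click 1 (4,4) count=0: revealed 11 new [(1,2) (1,3) (1,4) (2,2) (2,3) (2,4) (3,2) (3,3) (3,4) (4,3) (4,4)] -> total=11
Click 2 (2,4) count=0: revealed 0 new [(none)] -> total=11
Click 3 (3,2) count=1: revealed 0 new [(none)] -> total=11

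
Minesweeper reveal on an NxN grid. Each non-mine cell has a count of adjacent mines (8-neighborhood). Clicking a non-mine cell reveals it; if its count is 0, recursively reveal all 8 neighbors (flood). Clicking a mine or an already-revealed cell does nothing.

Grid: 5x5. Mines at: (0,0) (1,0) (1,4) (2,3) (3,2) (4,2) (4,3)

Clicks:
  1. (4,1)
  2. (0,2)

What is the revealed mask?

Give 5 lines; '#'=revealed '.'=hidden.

Answer: .###.
.###.
.....
.....
.#...

Derivation:
Click 1 (4,1) count=2: revealed 1 new [(4,1)] -> total=1
Click 2 (0,2) count=0: revealed 6 new [(0,1) (0,2) (0,3) (1,1) (1,2) (1,3)] -> total=7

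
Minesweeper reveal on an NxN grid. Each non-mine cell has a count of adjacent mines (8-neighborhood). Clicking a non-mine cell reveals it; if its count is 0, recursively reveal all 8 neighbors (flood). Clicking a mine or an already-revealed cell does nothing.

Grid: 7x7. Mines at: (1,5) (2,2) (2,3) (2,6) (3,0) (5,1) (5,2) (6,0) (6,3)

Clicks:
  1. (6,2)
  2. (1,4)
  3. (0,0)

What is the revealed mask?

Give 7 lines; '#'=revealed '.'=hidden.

Answer: #####..
#####..
##.....
.......
.......
.......
..#....

Derivation:
Click 1 (6,2) count=3: revealed 1 new [(6,2)] -> total=1
Click 2 (1,4) count=2: revealed 1 new [(1,4)] -> total=2
Click 3 (0,0) count=0: revealed 11 new [(0,0) (0,1) (0,2) (0,3) (0,4) (1,0) (1,1) (1,2) (1,3) (2,0) (2,1)] -> total=13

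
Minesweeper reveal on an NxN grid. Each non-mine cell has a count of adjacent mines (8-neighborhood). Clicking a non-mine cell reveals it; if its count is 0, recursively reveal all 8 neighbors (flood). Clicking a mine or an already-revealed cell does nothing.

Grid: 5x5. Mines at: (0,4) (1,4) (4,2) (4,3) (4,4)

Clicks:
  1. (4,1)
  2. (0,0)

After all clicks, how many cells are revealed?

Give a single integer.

Click 1 (4,1) count=1: revealed 1 new [(4,1)] -> total=1
Click 2 (0,0) count=0: revealed 17 new [(0,0) (0,1) (0,2) (0,3) (1,0) (1,1) (1,2) (1,3) (2,0) (2,1) (2,2) (2,3) (3,0) (3,1) (3,2) (3,3) (4,0)] -> total=18

Answer: 18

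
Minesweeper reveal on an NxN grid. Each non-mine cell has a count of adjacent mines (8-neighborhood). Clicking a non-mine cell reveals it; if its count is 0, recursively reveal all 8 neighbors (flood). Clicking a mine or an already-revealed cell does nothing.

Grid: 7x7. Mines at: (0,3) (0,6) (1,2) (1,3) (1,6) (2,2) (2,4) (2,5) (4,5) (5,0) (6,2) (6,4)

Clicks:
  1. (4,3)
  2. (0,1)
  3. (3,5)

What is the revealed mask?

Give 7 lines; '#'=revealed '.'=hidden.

Click 1 (4,3) count=0: revealed 12 new [(3,1) (3,2) (3,3) (3,4) (4,1) (4,2) (4,3) (4,4) (5,1) (5,2) (5,3) (5,4)] -> total=12
Click 2 (0,1) count=1: revealed 1 new [(0,1)] -> total=13
Click 3 (3,5) count=3: revealed 1 new [(3,5)] -> total=14

Answer: .#.....
.......
.......
.#####.
.####..
.####..
.......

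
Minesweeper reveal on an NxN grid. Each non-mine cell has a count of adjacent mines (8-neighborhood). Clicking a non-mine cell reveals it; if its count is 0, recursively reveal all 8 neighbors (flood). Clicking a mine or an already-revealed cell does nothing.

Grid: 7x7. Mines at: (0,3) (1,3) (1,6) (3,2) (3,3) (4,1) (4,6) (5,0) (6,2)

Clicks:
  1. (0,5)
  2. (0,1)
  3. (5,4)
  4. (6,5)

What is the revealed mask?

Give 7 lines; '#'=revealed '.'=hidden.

Answer: ###..#.
###....
###....
##.....
...###.
...####
...####

Derivation:
Click 1 (0,5) count=1: revealed 1 new [(0,5)] -> total=1
Click 2 (0,1) count=0: revealed 11 new [(0,0) (0,1) (0,2) (1,0) (1,1) (1,2) (2,0) (2,1) (2,2) (3,0) (3,1)] -> total=12
Click 3 (5,4) count=0: revealed 11 new [(4,3) (4,4) (4,5) (5,3) (5,4) (5,5) (5,6) (6,3) (6,4) (6,5) (6,6)] -> total=23
Click 4 (6,5) count=0: revealed 0 new [(none)] -> total=23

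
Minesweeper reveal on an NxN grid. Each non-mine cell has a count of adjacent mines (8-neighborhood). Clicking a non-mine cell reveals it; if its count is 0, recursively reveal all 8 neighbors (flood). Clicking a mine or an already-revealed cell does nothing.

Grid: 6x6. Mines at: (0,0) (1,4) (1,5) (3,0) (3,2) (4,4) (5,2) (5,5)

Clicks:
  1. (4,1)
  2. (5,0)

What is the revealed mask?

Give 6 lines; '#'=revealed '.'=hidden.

Click 1 (4,1) count=3: revealed 1 new [(4,1)] -> total=1
Click 2 (5,0) count=0: revealed 3 new [(4,0) (5,0) (5,1)] -> total=4

Answer: ......
......
......
......
##....
##....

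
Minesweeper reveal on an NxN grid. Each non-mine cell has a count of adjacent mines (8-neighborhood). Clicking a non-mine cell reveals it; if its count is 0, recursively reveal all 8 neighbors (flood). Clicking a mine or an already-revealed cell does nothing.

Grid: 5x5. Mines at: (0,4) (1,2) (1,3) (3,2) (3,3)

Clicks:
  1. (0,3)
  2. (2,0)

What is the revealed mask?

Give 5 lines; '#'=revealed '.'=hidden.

Click 1 (0,3) count=3: revealed 1 new [(0,3)] -> total=1
Click 2 (2,0) count=0: revealed 10 new [(0,0) (0,1) (1,0) (1,1) (2,0) (2,1) (3,0) (3,1) (4,0) (4,1)] -> total=11

Answer: ##.#.
##...
##...
##...
##...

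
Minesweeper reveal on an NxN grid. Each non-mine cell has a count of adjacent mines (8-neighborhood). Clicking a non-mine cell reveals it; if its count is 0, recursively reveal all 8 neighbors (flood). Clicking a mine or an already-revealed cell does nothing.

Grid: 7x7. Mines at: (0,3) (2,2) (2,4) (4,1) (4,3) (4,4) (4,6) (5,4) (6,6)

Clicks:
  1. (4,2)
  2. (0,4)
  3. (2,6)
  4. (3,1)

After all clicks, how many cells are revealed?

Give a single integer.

Click 1 (4,2) count=2: revealed 1 new [(4,2)] -> total=1
Click 2 (0,4) count=1: revealed 1 new [(0,4)] -> total=2
Click 3 (2,6) count=0: revealed 9 new [(0,5) (0,6) (1,4) (1,5) (1,6) (2,5) (2,6) (3,5) (3,6)] -> total=11
Click 4 (3,1) count=2: revealed 1 new [(3,1)] -> total=12

Answer: 12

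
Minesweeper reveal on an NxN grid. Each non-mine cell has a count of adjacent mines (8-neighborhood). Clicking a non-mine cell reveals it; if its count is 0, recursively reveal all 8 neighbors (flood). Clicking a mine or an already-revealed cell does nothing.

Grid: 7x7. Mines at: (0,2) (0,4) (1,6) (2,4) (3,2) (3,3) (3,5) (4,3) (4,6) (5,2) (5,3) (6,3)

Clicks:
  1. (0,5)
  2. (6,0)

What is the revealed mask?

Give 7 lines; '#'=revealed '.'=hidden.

Click 1 (0,5) count=2: revealed 1 new [(0,5)] -> total=1
Click 2 (6,0) count=0: revealed 14 new [(0,0) (0,1) (1,0) (1,1) (2,0) (2,1) (3,0) (3,1) (4,0) (4,1) (5,0) (5,1) (6,0) (6,1)] -> total=15

Answer: ##...#.
##.....
##.....
##.....
##.....
##.....
##.....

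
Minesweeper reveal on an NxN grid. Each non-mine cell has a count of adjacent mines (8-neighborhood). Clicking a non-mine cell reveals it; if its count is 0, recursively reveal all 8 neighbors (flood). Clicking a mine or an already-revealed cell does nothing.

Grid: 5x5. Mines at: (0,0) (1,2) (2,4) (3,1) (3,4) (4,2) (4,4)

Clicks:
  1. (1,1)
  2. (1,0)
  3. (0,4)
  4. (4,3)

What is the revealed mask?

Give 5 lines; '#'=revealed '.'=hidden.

Click 1 (1,1) count=2: revealed 1 new [(1,1)] -> total=1
Click 2 (1,0) count=1: revealed 1 new [(1,0)] -> total=2
Click 3 (0,4) count=0: revealed 4 new [(0,3) (0,4) (1,3) (1,4)] -> total=6
Click 4 (4,3) count=3: revealed 1 new [(4,3)] -> total=7

Answer: ...##
##.##
.....
.....
...#.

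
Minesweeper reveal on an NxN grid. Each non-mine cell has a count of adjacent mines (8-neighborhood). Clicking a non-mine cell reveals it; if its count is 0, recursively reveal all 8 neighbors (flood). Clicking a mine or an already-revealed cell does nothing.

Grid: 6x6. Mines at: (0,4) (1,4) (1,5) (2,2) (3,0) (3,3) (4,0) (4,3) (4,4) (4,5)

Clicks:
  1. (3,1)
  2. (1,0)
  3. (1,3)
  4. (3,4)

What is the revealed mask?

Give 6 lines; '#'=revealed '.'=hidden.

Answer: ####..
####..
##....
.#..#.
......
......

Derivation:
Click 1 (3,1) count=3: revealed 1 new [(3,1)] -> total=1
Click 2 (1,0) count=0: revealed 10 new [(0,0) (0,1) (0,2) (0,3) (1,0) (1,1) (1,2) (1,3) (2,0) (2,1)] -> total=11
Click 3 (1,3) count=3: revealed 0 new [(none)] -> total=11
Click 4 (3,4) count=4: revealed 1 new [(3,4)] -> total=12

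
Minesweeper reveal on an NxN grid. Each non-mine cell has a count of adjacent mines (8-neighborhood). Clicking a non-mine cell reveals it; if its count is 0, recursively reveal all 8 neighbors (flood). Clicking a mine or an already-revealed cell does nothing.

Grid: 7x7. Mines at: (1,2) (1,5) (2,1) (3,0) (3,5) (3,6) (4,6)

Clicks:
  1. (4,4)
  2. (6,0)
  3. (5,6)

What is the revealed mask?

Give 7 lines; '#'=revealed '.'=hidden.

Click 1 (4,4) count=1: revealed 1 new [(4,4)] -> total=1
Click 2 (6,0) count=0: revealed 26 new [(2,2) (2,3) (2,4) (3,1) (3,2) (3,3) (3,4) (4,0) (4,1) (4,2) (4,3) (4,5) (5,0) (5,1) (5,2) (5,3) (5,4) (5,5) (5,6) (6,0) (6,1) (6,2) (6,3) (6,4) (6,5) (6,6)] -> total=27
Click 3 (5,6) count=1: revealed 0 new [(none)] -> total=27

Answer: .......
.......
..###..
.####..
######.
#######
#######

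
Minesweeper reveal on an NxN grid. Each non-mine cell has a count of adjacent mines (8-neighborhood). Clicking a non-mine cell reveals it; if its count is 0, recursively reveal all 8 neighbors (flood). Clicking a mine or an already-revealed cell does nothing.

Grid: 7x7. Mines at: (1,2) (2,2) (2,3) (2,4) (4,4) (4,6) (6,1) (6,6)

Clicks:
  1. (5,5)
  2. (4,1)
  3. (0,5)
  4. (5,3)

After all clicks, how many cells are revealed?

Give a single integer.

Answer: 31

Derivation:
Click 1 (5,5) count=3: revealed 1 new [(5,5)] -> total=1
Click 2 (4,1) count=0: revealed 18 new [(0,0) (0,1) (1,0) (1,1) (2,0) (2,1) (3,0) (3,1) (3,2) (3,3) (4,0) (4,1) (4,2) (4,3) (5,0) (5,1) (5,2) (5,3)] -> total=19
Click 3 (0,5) count=0: revealed 12 new [(0,3) (0,4) (0,5) (0,6) (1,3) (1,4) (1,5) (1,6) (2,5) (2,6) (3,5) (3,6)] -> total=31
Click 4 (5,3) count=1: revealed 0 new [(none)] -> total=31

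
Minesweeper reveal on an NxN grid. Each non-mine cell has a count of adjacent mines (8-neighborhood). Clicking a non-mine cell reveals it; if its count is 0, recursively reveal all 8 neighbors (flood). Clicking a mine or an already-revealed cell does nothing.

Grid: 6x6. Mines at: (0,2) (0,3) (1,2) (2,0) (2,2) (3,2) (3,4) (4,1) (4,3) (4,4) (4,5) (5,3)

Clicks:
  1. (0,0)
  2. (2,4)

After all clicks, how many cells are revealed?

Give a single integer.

Answer: 5

Derivation:
Click 1 (0,0) count=0: revealed 4 new [(0,0) (0,1) (1,0) (1,1)] -> total=4
Click 2 (2,4) count=1: revealed 1 new [(2,4)] -> total=5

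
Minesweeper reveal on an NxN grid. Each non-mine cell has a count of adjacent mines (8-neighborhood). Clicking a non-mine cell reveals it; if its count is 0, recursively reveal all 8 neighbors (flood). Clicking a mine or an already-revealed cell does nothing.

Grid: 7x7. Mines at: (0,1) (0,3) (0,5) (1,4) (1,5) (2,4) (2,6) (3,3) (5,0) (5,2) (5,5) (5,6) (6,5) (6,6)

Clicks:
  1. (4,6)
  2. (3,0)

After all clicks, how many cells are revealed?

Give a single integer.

Click 1 (4,6) count=2: revealed 1 new [(4,6)] -> total=1
Click 2 (3,0) count=0: revealed 12 new [(1,0) (1,1) (1,2) (2,0) (2,1) (2,2) (3,0) (3,1) (3,2) (4,0) (4,1) (4,2)] -> total=13

Answer: 13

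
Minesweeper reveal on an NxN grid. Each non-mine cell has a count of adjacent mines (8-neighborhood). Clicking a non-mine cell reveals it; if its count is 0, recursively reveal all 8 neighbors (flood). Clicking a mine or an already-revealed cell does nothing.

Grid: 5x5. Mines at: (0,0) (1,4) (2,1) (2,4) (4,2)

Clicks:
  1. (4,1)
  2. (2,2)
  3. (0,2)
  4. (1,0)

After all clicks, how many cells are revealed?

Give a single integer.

Answer: 9

Derivation:
Click 1 (4,1) count=1: revealed 1 new [(4,1)] -> total=1
Click 2 (2,2) count=1: revealed 1 new [(2,2)] -> total=2
Click 3 (0,2) count=0: revealed 6 new [(0,1) (0,2) (0,3) (1,1) (1,2) (1,3)] -> total=8
Click 4 (1,0) count=2: revealed 1 new [(1,0)] -> total=9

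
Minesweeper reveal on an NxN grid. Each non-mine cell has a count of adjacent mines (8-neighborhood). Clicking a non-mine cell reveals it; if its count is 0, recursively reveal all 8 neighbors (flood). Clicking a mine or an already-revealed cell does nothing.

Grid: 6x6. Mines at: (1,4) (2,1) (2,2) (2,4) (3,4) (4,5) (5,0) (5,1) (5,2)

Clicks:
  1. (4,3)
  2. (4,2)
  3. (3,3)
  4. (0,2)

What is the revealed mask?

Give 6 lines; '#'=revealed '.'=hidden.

Answer: ####..
####..
......
...#..
..##..
......

Derivation:
Click 1 (4,3) count=2: revealed 1 new [(4,3)] -> total=1
Click 2 (4,2) count=2: revealed 1 new [(4,2)] -> total=2
Click 3 (3,3) count=3: revealed 1 new [(3,3)] -> total=3
Click 4 (0,2) count=0: revealed 8 new [(0,0) (0,1) (0,2) (0,3) (1,0) (1,1) (1,2) (1,3)] -> total=11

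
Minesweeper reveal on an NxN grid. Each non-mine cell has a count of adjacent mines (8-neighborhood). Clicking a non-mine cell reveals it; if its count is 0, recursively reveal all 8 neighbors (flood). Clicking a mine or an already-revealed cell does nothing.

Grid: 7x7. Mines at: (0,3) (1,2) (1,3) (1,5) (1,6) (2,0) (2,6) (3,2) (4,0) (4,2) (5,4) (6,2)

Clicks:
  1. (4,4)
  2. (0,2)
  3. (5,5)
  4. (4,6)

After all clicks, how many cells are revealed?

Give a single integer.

Answer: 10

Derivation:
Click 1 (4,4) count=1: revealed 1 new [(4,4)] -> total=1
Click 2 (0,2) count=3: revealed 1 new [(0,2)] -> total=2
Click 3 (5,5) count=1: revealed 1 new [(5,5)] -> total=3
Click 4 (4,6) count=0: revealed 7 new [(3,5) (3,6) (4,5) (4,6) (5,6) (6,5) (6,6)] -> total=10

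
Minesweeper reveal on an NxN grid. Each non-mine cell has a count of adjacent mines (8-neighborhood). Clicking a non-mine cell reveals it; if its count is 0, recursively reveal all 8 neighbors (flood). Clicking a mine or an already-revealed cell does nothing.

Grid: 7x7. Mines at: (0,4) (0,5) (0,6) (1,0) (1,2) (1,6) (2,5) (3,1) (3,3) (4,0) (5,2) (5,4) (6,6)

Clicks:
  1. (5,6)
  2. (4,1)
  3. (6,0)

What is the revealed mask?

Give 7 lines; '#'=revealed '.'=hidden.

Click 1 (5,6) count=1: revealed 1 new [(5,6)] -> total=1
Click 2 (4,1) count=3: revealed 1 new [(4,1)] -> total=2
Click 3 (6,0) count=0: revealed 4 new [(5,0) (5,1) (6,0) (6,1)] -> total=6

Answer: .......
.......
.......
.......
.#.....
##....#
##.....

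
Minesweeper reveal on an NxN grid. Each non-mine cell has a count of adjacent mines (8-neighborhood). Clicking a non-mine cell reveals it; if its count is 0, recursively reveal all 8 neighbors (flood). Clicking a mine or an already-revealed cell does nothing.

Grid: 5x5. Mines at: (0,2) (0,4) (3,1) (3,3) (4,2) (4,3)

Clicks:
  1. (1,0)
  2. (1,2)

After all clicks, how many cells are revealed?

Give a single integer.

Answer: 7

Derivation:
Click 1 (1,0) count=0: revealed 6 new [(0,0) (0,1) (1,0) (1,1) (2,0) (2,1)] -> total=6
Click 2 (1,2) count=1: revealed 1 new [(1,2)] -> total=7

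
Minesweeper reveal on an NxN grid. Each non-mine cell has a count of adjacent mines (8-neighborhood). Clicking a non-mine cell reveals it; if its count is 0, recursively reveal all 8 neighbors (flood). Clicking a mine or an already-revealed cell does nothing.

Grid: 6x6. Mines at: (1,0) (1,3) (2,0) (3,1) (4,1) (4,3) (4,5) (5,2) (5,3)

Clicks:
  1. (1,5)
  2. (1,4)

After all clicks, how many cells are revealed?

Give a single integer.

Click 1 (1,5) count=0: revealed 8 new [(0,4) (0,5) (1,4) (1,5) (2,4) (2,5) (3,4) (3,5)] -> total=8
Click 2 (1,4) count=1: revealed 0 new [(none)] -> total=8

Answer: 8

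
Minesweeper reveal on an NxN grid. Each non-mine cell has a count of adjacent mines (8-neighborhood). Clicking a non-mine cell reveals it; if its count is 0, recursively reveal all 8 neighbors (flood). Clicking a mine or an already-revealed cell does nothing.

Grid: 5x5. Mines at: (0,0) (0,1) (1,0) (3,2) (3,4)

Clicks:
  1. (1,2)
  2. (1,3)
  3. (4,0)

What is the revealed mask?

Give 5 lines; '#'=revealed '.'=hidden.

Click 1 (1,2) count=1: revealed 1 new [(1,2)] -> total=1
Click 2 (1,3) count=0: revealed 8 new [(0,2) (0,3) (0,4) (1,3) (1,4) (2,2) (2,3) (2,4)] -> total=9
Click 3 (4,0) count=0: revealed 6 new [(2,0) (2,1) (3,0) (3,1) (4,0) (4,1)] -> total=15

Answer: ..###
..###
#####
##...
##...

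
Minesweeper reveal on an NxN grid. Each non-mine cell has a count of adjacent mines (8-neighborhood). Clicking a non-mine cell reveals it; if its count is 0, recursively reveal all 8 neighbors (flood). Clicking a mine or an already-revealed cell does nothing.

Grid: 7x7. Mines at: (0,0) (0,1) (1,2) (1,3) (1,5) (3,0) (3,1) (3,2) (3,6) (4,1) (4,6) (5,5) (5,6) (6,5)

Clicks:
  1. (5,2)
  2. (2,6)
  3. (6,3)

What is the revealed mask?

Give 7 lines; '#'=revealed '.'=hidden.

Answer: .......
.......
......#
.......
..###..
#####..
#####..

Derivation:
Click 1 (5,2) count=1: revealed 1 new [(5,2)] -> total=1
Click 2 (2,6) count=2: revealed 1 new [(2,6)] -> total=2
Click 3 (6,3) count=0: revealed 12 new [(4,2) (4,3) (4,4) (5,0) (5,1) (5,3) (5,4) (6,0) (6,1) (6,2) (6,3) (6,4)] -> total=14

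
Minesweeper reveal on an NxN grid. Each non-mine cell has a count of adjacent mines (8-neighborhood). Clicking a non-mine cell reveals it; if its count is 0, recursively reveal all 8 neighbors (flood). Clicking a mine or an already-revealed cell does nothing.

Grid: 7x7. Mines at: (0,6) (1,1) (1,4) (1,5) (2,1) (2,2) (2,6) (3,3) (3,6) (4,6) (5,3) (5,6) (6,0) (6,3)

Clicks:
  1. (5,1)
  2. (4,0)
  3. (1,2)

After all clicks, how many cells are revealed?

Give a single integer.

Click 1 (5,1) count=1: revealed 1 new [(5,1)] -> total=1
Click 2 (4,0) count=0: revealed 8 new [(3,0) (3,1) (3,2) (4,0) (4,1) (4,2) (5,0) (5,2)] -> total=9
Click 3 (1,2) count=3: revealed 1 new [(1,2)] -> total=10

Answer: 10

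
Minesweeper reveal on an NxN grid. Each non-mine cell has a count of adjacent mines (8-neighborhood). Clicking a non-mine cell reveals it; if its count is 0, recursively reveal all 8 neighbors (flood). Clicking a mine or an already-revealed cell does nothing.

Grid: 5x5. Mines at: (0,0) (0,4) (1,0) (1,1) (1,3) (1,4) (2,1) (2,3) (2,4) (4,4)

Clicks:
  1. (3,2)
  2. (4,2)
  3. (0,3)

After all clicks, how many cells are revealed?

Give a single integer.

Answer: 9

Derivation:
Click 1 (3,2) count=2: revealed 1 new [(3,2)] -> total=1
Click 2 (4,2) count=0: revealed 7 new [(3,0) (3,1) (3,3) (4,0) (4,1) (4,2) (4,3)] -> total=8
Click 3 (0,3) count=3: revealed 1 new [(0,3)] -> total=9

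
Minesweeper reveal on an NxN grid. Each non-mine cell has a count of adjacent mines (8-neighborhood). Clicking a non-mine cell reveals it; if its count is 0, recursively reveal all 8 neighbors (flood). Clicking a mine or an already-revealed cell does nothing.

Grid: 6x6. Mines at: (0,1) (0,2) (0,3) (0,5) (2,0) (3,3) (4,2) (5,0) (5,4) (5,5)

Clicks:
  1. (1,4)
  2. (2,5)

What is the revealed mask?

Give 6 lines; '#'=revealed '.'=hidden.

Click 1 (1,4) count=2: revealed 1 new [(1,4)] -> total=1
Click 2 (2,5) count=0: revealed 7 new [(1,5) (2,4) (2,5) (3,4) (3,5) (4,4) (4,5)] -> total=8

Answer: ......
....##
....##
....##
....##
......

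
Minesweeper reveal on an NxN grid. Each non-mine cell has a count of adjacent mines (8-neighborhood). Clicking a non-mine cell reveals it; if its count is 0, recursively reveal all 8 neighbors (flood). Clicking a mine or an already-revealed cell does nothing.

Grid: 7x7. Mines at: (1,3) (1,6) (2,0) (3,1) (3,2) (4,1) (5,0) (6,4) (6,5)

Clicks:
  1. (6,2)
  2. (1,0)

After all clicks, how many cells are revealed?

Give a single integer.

Click 1 (6,2) count=0: revealed 6 new [(5,1) (5,2) (5,3) (6,1) (6,2) (6,3)] -> total=6
Click 2 (1,0) count=1: revealed 1 new [(1,0)] -> total=7

Answer: 7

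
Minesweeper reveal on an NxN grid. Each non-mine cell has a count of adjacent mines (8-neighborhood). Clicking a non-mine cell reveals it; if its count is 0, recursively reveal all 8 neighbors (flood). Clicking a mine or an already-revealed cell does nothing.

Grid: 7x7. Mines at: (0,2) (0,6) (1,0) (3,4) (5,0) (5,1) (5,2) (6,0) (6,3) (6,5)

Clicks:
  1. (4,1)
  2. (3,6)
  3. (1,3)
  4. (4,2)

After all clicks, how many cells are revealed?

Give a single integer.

Answer: 13

Derivation:
Click 1 (4,1) count=3: revealed 1 new [(4,1)] -> total=1
Click 2 (3,6) count=0: revealed 10 new [(1,5) (1,6) (2,5) (2,6) (3,5) (3,6) (4,5) (4,6) (5,5) (5,6)] -> total=11
Click 3 (1,3) count=1: revealed 1 new [(1,3)] -> total=12
Click 4 (4,2) count=2: revealed 1 new [(4,2)] -> total=13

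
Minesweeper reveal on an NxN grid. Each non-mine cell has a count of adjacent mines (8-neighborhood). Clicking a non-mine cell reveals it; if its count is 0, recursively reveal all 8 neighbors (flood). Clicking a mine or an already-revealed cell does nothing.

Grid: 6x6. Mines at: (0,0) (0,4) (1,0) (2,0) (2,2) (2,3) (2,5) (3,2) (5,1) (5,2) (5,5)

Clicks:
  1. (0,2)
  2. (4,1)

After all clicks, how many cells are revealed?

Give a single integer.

Answer: 7

Derivation:
Click 1 (0,2) count=0: revealed 6 new [(0,1) (0,2) (0,3) (1,1) (1,2) (1,3)] -> total=6
Click 2 (4,1) count=3: revealed 1 new [(4,1)] -> total=7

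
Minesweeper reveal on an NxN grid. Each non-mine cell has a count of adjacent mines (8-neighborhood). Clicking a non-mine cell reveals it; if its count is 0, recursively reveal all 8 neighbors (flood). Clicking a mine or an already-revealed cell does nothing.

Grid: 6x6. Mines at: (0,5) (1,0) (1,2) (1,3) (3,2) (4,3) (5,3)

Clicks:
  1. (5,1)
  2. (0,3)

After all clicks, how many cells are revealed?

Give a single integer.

Click 1 (5,1) count=0: revealed 10 new [(2,0) (2,1) (3,0) (3,1) (4,0) (4,1) (4,2) (5,0) (5,1) (5,2)] -> total=10
Click 2 (0,3) count=2: revealed 1 new [(0,3)] -> total=11

Answer: 11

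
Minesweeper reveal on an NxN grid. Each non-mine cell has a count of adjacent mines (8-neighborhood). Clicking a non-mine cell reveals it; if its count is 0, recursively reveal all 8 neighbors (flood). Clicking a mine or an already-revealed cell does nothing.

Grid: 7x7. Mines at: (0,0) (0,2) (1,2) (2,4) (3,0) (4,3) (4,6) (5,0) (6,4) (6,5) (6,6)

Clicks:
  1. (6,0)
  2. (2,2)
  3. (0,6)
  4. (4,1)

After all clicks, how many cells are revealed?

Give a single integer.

Click 1 (6,0) count=1: revealed 1 new [(6,0)] -> total=1
Click 2 (2,2) count=1: revealed 1 new [(2,2)] -> total=2
Click 3 (0,6) count=0: revealed 12 new [(0,3) (0,4) (0,5) (0,6) (1,3) (1,4) (1,5) (1,6) (2,5) (2,6) (3,5) (3,6)] -> total=14
Click 4 (4,1) count=2: revealed 1 new [(4,1)] -> total=15

Answer: 15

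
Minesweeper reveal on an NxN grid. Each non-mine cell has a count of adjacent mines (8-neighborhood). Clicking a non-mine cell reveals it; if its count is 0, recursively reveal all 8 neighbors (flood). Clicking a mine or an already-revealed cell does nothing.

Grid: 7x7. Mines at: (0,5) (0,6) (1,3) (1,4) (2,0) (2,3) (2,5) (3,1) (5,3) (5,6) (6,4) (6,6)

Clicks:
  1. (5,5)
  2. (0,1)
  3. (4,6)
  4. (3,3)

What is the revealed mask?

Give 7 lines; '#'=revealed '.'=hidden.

Answer: ###....
###....
.......
...#...
......#
.....#.
.......

Derivation:
Click 1 (5,5) count=3: revealed 1 new [(5,5)] -> total=1
Click 2 (0,1) count=0: revealed 6 new [(0,0) (0,1) (0,2) (1,0) (1,1) (1,2)] -> total=7
Click 3 (4,6) count=1: revealed 1 new [(4,6)] -> total=8
Click 4 (3,3) count=1: revealed 1 new [(3,3)] -> total=9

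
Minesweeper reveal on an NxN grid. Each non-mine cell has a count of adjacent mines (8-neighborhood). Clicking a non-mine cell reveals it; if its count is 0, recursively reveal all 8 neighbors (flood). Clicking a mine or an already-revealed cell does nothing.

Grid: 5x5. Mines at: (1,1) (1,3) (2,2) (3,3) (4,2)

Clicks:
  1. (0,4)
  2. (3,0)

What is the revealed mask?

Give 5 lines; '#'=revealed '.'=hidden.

Answer: ....#
.....
##...
##...
##...

Derivation:
Click 1 (0,4) count=1: revealed 1 new [(0,4)] -> total=1
Click 2 (3,0) count=0: revealed 6 new [(2,0) (2,1) (3,0) (3,1) (4,0) (4,1)] -> total=7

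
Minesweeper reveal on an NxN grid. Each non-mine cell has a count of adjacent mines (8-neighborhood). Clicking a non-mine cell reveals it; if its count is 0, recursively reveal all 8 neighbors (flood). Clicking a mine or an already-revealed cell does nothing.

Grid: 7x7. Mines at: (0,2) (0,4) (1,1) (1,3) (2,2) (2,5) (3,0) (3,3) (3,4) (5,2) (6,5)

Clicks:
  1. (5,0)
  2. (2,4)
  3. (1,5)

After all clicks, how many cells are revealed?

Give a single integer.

Click 1 (5,0) count=0: revealed 6 new [(4,0) (4,1) (5,0) (5,1) (6,0) (6,1)] -> total=6
Click 2 (2,4) count=4: revealed 1 new [(2,4)] -> total=7
Click 3 (1,5) count=2: revealed 1 new [(1,5)] -> total=8

Answer: 8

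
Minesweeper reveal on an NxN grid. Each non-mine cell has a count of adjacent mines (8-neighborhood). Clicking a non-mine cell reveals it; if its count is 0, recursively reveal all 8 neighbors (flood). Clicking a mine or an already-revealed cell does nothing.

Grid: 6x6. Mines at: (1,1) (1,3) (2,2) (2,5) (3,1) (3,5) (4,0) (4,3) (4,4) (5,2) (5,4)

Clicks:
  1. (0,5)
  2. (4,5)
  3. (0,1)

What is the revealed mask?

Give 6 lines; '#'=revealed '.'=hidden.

Answer: .#..##
....##
......
......
.....#
......

Derivation:
Click 1 (0,5) count=0: revealed 4 new [(0,4) (0,5) (1,4) (1,5)] -> total=4
Click 2 (4,5) count=3: revealed 1 new [(4,5)] -> total=5
Click 3 (0,1) count=1: revealed 1 new [(0,1)] -> total=6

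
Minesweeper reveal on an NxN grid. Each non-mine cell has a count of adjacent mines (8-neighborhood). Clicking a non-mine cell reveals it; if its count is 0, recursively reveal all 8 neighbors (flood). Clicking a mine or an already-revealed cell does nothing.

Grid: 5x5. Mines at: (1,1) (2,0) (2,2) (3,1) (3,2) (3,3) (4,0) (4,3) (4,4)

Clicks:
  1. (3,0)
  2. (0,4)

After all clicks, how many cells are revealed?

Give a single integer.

Answer: 9

Derivation:
Click 1 (3,0) count=3: revealed 1 new [(3,0)] -> total=1
Click 2 (0,4) count=0: revealed 8 new [(0,2) (0,3) (0,4) (1,2) (1,3) (1,4) (2,3) (2,4)] -> total=9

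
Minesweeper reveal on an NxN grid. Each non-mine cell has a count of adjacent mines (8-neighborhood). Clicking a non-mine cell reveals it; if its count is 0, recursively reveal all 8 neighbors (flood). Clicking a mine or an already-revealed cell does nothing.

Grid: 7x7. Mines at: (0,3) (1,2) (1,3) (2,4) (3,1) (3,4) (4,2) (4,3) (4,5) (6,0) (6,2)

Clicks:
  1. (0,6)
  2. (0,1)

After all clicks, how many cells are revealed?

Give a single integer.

Click 1 (0,6) count=0: revealed 10 new [(0,4) (0,5) (0,6) (1,4) (1,5) (1,6) (2,5) (2,6) (3,5) (3,6)] -> total=10
Click 2 (0,1) count=1: revealed 1 new [(0,1)] -> total=11

Answer: 11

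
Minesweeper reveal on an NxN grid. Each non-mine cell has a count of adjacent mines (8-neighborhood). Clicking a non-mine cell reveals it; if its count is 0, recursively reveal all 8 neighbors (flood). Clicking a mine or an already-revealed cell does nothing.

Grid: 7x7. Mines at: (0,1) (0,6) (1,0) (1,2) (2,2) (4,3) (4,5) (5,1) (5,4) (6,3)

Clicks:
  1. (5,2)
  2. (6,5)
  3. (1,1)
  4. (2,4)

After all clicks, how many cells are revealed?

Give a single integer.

Click 1 (5,2) count=3: revealed 1 new [(5,2)] -> total=1
Click 2 (6,5) count=1: revealed 1 new [(6,5)] -> total=2
Click 3 (1,1) count=4: revealed 1 new [(1,1)] -> total=3
Click 4 (2,4) count=0: revealed 15 new [(0,3) (0,4) (0,5) (1,3) (1,4) (1,5) (1,6) (2,3) (2,4) (2,5) (2,6) (3,3) (3,4) (3,5) (3,6)] -> total=18

Answer: 18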